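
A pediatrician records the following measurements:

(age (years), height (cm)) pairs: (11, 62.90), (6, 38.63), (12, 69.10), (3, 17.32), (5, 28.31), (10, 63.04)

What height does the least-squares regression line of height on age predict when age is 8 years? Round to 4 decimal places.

47.5199

n = 6, Σx = 47, Σy = 279.3, Σxy = 2576.79, Σx² = 435
Sxx = Σx² − (Σx)²/n = 435 − 368.166667 = 66.833333
Sxy = Σxy − (Σx)(Σy)/n = 2576.79 − 2187.85 = 388.94
b = Sxy/Sxx = 388.94/66.833333 = 5.819551
a = ȳ − b·x̄ = 46.55 − 5.819551·7.833333 = 0.963516
ŷ(8) = a + b·8 = 0.963516 + 5.819551·8 = 47.519925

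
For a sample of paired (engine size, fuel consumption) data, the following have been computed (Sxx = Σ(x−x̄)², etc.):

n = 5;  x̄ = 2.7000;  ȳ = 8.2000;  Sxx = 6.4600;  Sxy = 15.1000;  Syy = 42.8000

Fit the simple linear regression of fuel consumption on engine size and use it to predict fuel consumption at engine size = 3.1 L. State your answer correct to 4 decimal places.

b = Sxy/Sxx = 15.1/6.46 = 2.337461
a = ȳ − b·x̄ = 8.2 − 2.337461·2.7 = 1.888854
ŷ(3.1) = a + b·3.1 = 1.888854 + 2.337461·3.1 = 9.134985

9.1350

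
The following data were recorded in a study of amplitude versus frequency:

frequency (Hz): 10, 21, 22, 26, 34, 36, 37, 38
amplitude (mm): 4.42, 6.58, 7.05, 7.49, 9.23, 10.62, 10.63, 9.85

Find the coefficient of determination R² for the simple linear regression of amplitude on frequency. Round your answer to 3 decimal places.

0.966

n = 8, Σx = 224, Σy = 65.87, Σxy = 1995.97, Σx² = 6966, Σy² = 576.6321
Sxx = Σx² − (Σx)²/n = 6966 − 6272 = 694
Sxy = Σxy − (Σx)(Σy)/n = 1995.97 − 1844.36 = 151.61
Syy = Σy² − (Σy)²/n = 576.6321 − 542.357112 = 34.274988
R² = Sxy²/(Sxx·Syy) = (151.61)²/(694·34.274988) = 0.966315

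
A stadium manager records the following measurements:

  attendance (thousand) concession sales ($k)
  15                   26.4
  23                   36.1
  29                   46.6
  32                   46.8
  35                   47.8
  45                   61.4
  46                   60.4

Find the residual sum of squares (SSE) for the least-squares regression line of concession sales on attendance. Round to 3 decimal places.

20.296

n = 7, Σx = 225, Σy = 325.5, Σxy = 11289.7, Σx² = 7985, Σy² = 16064.93
Sxx = Σx² − (Σx)²/n = 7985 − 7232.142857 = 752.857143
Sxy = Σxy − (Σx)(Σy)/n = 11289.7 − 10462.5 = 827.2
Syy = Σy² − (Σy)²/n = 16064.93 − 15135.75 = 929.18
b = Sxy/Sxx = 827.2/752.857143 = 1.098748
SSE = Syy − b·Sxy = 929.18 − 1.098748·827.2 = 20.295962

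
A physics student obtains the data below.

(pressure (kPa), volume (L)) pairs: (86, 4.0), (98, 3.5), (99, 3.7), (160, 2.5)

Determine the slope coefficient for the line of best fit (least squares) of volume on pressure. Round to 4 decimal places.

n = 4, Σx = 443, Σy = 13.7, Σxy = 1453.3, Σx² = 52401
Sxx = Σx² − (Σx)²/n = 52401 − 49062.25 = 3338.75
Sxy = Σxy − (Σx)(Σy)/n = 1453.3 − 1517.275 = -63.975
b = Sxy/Sxx = -63.975/3338.75 = -0.019161

-0.0192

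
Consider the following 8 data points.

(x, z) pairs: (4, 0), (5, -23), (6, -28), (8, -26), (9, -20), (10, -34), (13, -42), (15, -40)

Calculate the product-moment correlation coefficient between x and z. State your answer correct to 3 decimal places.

n = 8, Σx = 70, Σy = -213, Σxy = -2157, Σx² = 716, Σy² = 6909
Sxx = Σx² − (Σx)²/n = 716 − 612.5 = 103.5
Sxy = Σxy − (Σx)(Σy)/n = -2157 − (-1863.75) = -293.25
Syy = Σy² − (Σy)²/n = 6909 − 5671.125 = 1237.875
r = Sxy/√(Sxx·Syy) = -293.25/√(128120.0625) = -293.25/357.938630 = -0.819275

-0.819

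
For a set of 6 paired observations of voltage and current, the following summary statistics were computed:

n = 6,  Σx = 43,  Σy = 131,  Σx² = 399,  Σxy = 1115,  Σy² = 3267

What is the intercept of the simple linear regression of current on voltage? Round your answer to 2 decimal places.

7.93

Sxx = Σx² − (Σx)²/n = 399 − 308.166667 = 90.833333
Sxy = Σxy − (Σx)(Σy)/n = 1115 − 938.833333 = 176.166667
b = Sxy/Sxx = 176.166667/90.833333 = 1.939450
a = ȳ − b·x̄ = 21.833333 − 1.939450·7.166667 = 7.933945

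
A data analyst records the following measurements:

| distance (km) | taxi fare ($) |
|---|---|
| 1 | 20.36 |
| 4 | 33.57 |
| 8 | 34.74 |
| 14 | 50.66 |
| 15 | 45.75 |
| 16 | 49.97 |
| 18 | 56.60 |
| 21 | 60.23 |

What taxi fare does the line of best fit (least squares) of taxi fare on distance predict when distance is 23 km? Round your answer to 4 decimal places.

n = 8, Σx = 97, Σy = 351.88, Σxy = 4911.2, Σx² = 1523
Sxx = Σx² − (Σx)²/n = 1523 − 1176.125 = 346.875
Sxy = Σxy − (Σx)(Σy)/n = 4911.2 − 4266.545 = 644.655
b = Sxy/Sxx = 644.655/346.875 = 1.858465
a = ȳ − b·x̄ = 43.985 − 1.858465·12.125 = 21.451114
ŷ(23) = a + b·23 = 21.451114 + 1.858465·23 = 64.195805

64.1958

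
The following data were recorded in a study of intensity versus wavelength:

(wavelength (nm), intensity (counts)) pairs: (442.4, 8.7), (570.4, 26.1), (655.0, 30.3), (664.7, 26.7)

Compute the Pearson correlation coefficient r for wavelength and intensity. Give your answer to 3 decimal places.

n = 4, Σx = 2332.5, Σy = 91.8, Σxy = 56330.31, Σx² = 1391925.01, Σy² = 2387.88
Sxx = Σx² − (Σx)²/n = 1391925.01 − 1360139.0625 = 31785.9475
Sxy = Σxy − (Σx)(Σy)/n = 56330.31 − 53530.875 = 2799.435
Syy = Σy² − (Σy)²/n = 2387.88 − 2106.81 = 281.07
r = Sxy/√(Sxx·Syy) = 2799.435/√(8934076.263825) = 2799.435/2988.992517 = 0.936581

0.937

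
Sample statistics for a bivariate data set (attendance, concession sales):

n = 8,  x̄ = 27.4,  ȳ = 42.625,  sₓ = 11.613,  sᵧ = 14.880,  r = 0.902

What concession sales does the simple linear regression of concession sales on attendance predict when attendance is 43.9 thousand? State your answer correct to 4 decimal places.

b = r · sᵧ/sₓ = 0.902 · 14.88/11.613 = 1.155753
a = ȳ − b·x̄ = 42.625 − 1.155753·27.4 = 10.957367
ŷ(43.9) = a + b·43.9 = 10.957367 + 1.155753·43.9 = 61.694925

61.6949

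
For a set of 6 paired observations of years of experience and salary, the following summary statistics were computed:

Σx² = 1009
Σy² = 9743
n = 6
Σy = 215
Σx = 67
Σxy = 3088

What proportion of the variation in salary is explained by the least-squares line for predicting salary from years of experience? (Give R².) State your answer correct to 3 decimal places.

Sxx = Σx² − (Σx)²/n = 1009 − 748.166667 = 260.833333
Sxy = Σxy − (Σx)(Σy)/n = 3088 − 2400.833333 = 687.166667
Syy = Σy² − (Σy)²/n = 9743 − 7704.166667 = 2038.833333
R² = Sxy²/(Sxx·Syy) = (687.166667)²/(260.833333·2038.833333) = 0.887931

0.888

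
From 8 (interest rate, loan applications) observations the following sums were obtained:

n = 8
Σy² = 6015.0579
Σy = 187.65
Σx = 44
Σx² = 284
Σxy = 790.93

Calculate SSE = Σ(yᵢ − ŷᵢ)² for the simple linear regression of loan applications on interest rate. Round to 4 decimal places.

228.9471

Sxx = Σx² − (Σx)²/n = 284 − 242 = 42
Sxy = Σxy − (Σx)(Σy)/n = 790.93 − 1032.075 = -241.145
Syy = Σy² − (Σy)²/n = 6015.0579 − 4401.565312 = 1613.492587
b = Sxy/Sxx = -241.145/42 = -5.741548
SSE = Syy − b·Sxy = 1613.492587 − (-5.741548)·(-241.145) = 228.947087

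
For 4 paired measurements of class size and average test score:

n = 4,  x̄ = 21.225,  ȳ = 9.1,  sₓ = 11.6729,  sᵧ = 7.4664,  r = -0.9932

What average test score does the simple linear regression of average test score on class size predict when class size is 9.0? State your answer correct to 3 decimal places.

16.866

b = r · sᵧ/sₓ = -0.9932 · 7.4664/11.6729 = -0.635286
a = ȳ − b·x̄ = 9.1 − (-0.635286)·21.225 = 22.583943
ŷ(9.0) = a + b·9.0 = 22.583943 + (-0.635286)·9 = 16.866370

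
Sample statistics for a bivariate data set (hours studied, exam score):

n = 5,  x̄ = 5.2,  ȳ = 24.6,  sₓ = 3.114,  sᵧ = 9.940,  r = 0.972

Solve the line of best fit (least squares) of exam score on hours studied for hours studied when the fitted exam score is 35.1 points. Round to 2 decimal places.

8.58

b = r · sᵧ/sₓ = 0.972 · 9.94/3.114 = 3.102659
a = ȳ − b·x̄ = 24.6 − 3.102659·5.2 = 8.466173
Set a + b·x = 35.1: x = (35.1 − 8.466173) / 3.102659 = 8.584194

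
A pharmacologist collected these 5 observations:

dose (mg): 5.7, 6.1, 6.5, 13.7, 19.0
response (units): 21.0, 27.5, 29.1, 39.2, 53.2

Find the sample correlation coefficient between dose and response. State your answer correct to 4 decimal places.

0.9757

n = 5, Σx = 51, Σy = 170, Σxy = 2024.44, Σx² = 660.64, Σy² = 6410.94
Sxx = Σx² − (Σx)²/n = 660.64 − 520.2 = 140.44
Sxy = Σxy − (Σx)(Σy)/n = 2024.44 − 1734 = 290.44
Syy = Σy² − (Σy)²/n = 6410.94 − 5780 = 630.94
r = Sxy/√(Sxx·Syy) = 290.44/√(88609.2136) = 290.44/297.672998 = 0.975702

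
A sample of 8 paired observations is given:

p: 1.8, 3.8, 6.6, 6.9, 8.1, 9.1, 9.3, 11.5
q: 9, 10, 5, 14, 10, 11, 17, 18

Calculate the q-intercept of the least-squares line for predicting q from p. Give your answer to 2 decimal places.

n = 8, Σx = 57.1, Σy = 94, Σxy = 730, Σx² = 476.01
Sxx = Σx² − (Σx)²/n = 476.01 − 407.55125 = 68.45875
Sxy = Σxy − (Σx)(Σy)/n = 730 − 670.925 = 59.075
b = Sxy/Sxx = 59.075/68.45875 = 0.862928
a = ȳ − b·x̄ = 11.75 − 0.862928·7.1375 = 5.590849

5.59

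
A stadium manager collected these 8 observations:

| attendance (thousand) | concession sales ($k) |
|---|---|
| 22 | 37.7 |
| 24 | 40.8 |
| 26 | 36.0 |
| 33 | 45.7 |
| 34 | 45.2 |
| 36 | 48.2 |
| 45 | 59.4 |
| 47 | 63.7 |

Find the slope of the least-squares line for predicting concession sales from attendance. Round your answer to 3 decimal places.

n = 8, Σx = 267, Σy = 376.7, Σxy = 13191.6, Σx² = 9511
Sxx = Σx² − (Σx)²/n = 9511 − 8911.125 = 599.875
Sxy = Σxy − (Σx)(Σy)/n = 13191.6 − 12572.3625 = 619.2375
b = Sxy/Sxx = 619.2375/599.875 = 1.032278

1.032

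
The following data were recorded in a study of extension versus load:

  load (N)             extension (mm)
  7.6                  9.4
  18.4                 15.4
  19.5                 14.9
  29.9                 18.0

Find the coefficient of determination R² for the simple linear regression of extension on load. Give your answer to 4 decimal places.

n = 4, Σx = 75.4, Σy = 57.7, Σxy = 1183.55, Σx² = 1670.58, Σy² = 871.53
Sxx = Σx² − (Σx)²/n = 1670.58 − 1421.29 = 249.29
Sxy = Σxy − (Σx)(Σy)/n = 1183.55 − 1087.645 = 95.905
Syy = Σy² − (Σy)²/n = 871.53 − 832.3225 = 39.2075
R² = Sxy²/(Sxx·Syy) = (95.905)²/(249.29·39.2075) = 0.941041

0.9410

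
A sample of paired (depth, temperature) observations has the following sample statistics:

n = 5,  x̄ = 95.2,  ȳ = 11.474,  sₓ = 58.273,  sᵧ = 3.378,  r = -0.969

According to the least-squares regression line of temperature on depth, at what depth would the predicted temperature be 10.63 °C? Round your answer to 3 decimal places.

b = r · sᵧ/sₓ = -0.969 · 3.378/58.273 = -0.056172
a = ȳ − b·x̄ = 11.474 − (-0.056172)·95.2 = 16.821527
Set a + b·x = 10.63: x = (10.63 − 16.821527) / (-0.056172) = 110.225412

110.225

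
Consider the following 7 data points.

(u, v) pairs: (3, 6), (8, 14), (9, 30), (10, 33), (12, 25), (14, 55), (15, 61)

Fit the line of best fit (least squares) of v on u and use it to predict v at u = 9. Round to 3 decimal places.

n = 7, Σx = 71, Σy = 224, Σxy = 2715, Σx² = 819
Sxx = Σx² − (Σx)²/n = 819 − 720.142857 = 98.857143
Sxy = Σxy − (Σx)(Σy)/n = 2715 − 2272 = 443
b = Sxy/Sxx = 443/98.857143 = 4.481214
a = ȳ − b·x̄ = 32 − 4.481214·10.142857 = -13.452312
ŷ(9) = a + b·9 = -13.452312 + 4.481214·9 = 26.878613

26.879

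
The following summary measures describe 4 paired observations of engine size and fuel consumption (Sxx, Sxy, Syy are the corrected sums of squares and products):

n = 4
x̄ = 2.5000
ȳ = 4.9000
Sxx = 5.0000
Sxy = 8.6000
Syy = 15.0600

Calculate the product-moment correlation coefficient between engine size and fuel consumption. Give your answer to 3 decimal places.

r = Sxy/√(Sxx·Syy) = 8.6/√(75.3) = 8.6/8.677557 = 0.991062

0.991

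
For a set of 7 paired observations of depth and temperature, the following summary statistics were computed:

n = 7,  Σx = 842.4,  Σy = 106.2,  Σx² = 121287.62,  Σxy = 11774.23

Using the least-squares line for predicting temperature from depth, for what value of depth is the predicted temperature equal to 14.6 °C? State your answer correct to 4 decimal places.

Sxx = Σx² − (Σx)²/n = 121287.62 − 101376.822857 = 19910.797143
Sxy = Σxy − (Σx)(Σy)/n = 11774.23 − 12780.411429 = -1006.181429
b = Sxy/Sxx = -1006.181429/19910.797143 = -0.050534
a = ȳ − b·x̄ = 15.171429 − (-0.050534)·120.342857 = 21.252890
Set a + b·x = 14.6: x = (14.6 − 21.252890) / (-0.050534) = 131.650558

131.6506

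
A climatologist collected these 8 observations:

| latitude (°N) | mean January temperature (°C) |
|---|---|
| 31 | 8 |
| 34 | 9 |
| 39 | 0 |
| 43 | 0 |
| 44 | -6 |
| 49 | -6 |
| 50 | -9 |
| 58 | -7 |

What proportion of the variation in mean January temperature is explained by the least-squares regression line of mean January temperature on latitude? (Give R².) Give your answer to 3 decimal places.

n = 8, Σx = 348, Σy = -11, Σxy = -860, Σx² = 15688, Σy² = 347
Sxx = Σx² − (Σx)²/n = 15688 − 15138 = 550
Sxy = Σxy − (Σx)(Σy)/n = -860 − (-478.5) = -381.5
Syy = Σy² − (Σy)²/n = 347 − 15.125 = 331.875
R² = Sxy²/(Sxx·Syy) = (-381.5)²/(550·331.875) = 0.797355

0.797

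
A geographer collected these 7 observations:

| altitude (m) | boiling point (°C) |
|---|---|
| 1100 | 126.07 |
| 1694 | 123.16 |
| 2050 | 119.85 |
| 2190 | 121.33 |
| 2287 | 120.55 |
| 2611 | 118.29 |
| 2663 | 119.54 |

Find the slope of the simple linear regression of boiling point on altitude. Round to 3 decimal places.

-0.005

n = 7, Σx = 14595, Σy = 848.79, Σxy = 1761603.3, Σx² = 32217495
Sxx = Σx² − (Σx)²/n = 32217495 − 30430575 = 1786920
Sxy = Σxy − (Σx)(Σy)/n = 1761603.3 − 1769727.15 = -8123.85
b = Sxy/Sxx = -8123.85/1786920 = -0.004546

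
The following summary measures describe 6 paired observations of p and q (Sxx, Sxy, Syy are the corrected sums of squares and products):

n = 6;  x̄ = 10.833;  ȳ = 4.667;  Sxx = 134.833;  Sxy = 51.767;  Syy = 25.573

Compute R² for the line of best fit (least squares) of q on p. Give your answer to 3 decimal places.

0.777

R² = Sxy²/(Sxx·Syy) = (51.767)²/(134.833·25.573) = 0.777192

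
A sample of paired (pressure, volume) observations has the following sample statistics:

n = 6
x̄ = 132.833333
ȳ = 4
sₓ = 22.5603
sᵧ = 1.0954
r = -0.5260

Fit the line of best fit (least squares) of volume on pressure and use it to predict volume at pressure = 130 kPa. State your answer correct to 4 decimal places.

b = r · sᵧ/sₓ = -0.526 · 1.0954/22.5603 = -0.025540
a = ȳ − b·x̄ = 4 − (-0.025540)·132.833333 = 7.392506
ŷ(130) = a + b·130 = 7.392506 + (-0.025540)·130 = 4.072362

4.0724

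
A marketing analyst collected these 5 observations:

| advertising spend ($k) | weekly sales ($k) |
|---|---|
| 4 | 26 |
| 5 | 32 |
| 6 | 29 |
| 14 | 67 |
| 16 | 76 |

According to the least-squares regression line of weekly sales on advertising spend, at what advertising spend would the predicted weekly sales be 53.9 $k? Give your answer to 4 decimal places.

10.8766

n = 5, Σx = 45, Σy = 230, Σxy = 2592, Σx² = 529
Sxx = Σx² − (Σx)²/n = 529 − 405 = 124
Sxy = Σxy − (Σx)(Σy)/n = 2592 − 2070 = 522
b = Sxy/Sxx = 522/124 = 4.209677
a = ȳ − b·x̄ = 46 − 4.209677·9 = 8.112903
Set a + b·x = 53.9: x = (53.9 − 8.112903) / 4.209677 = 10.876628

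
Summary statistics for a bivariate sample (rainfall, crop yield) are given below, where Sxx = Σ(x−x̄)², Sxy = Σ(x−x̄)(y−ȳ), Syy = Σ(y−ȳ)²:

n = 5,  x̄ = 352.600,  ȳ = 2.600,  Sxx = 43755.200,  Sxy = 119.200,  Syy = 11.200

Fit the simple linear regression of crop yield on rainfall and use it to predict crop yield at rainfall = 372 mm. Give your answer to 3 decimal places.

2.653

b = Sxy/Sxx = 119.2/43755.2 = 0.002724
a = ȳ − b·x̄ = 2.6 − 0.002724·352.6 = 1.639430
ŷ(372) = a + b·372 = 1.639430 + 0.002724·372 = 2.652850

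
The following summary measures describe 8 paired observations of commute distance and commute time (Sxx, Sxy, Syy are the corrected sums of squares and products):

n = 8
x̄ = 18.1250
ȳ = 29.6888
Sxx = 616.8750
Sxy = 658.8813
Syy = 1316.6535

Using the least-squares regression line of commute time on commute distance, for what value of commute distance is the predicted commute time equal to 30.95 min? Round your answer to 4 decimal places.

19.3058

b = Sxy/Sxx = 658.8813/616.875 = 1.068095
a = ȳ − b·x̄ = 29.6888 − 1.068095·18.125 = 10.329572
Set a + b·x = 30.95: x = (30.95 − 10.329572) / 1.068095 = 19.305793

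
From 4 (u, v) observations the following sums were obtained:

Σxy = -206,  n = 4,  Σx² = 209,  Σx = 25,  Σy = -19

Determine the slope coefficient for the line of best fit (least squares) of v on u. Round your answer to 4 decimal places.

-1.6540

Sxx = Σx² − (Σx)²/n = 209 − 156.25 = 52.75
Sxy = Σxy − (Σx)(Σy)/n = -206 − (-118.75) = -87.25
b = Sxy/Sxx = -87.25/52.75 = -1.654028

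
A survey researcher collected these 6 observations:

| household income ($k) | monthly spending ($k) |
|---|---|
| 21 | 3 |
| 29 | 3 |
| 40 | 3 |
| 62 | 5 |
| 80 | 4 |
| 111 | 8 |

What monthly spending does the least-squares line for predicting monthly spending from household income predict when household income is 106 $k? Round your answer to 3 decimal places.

n = 6, Σx = 343, Σy = 26, Σxy = 1788, Σx² = 25447
Sxx = Σx² − (Σx)²/n = 25447 − 19608.166667 = 5838.833333
Sxy = Σxy − (Σx)(Σy)/n = 1788 − 1486.333333 = 301.666667
b = Sxy/Sxx = 301.666667/5838.833333 = 0.051666
a = ȳ − b·x̄ = 4.333333 − 0.051666·57.166667 = 1.379785
ŷ(106) = a + b·106 = 1.379785 + 0.051666·106 = 6.856335

6.856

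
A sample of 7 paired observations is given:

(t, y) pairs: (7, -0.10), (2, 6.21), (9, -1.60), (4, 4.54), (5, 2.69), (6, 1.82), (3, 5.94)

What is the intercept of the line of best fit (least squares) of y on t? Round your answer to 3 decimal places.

n = 7, Σx = 36, Σy = 19.5, Σxy = 57.67, Σx² = 220
Sxx = Σx² − (Σx)²/n = 220 − 185.142857 = 34.857143
Sxy = Σxy − (Σx)(Σy)/n = 57.67 − 100.285714 = -42.615714
b = Sxy/Sxx = -42.615714/34.857143 = -1.222582
a = ȳ − b·x̄ = 2.785714 − (-1.222582)·5.142857 = 9.073279

9.073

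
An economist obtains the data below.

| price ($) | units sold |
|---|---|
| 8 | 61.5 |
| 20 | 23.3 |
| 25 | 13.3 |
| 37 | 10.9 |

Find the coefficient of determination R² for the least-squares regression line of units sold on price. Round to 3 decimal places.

n = 4, Σx = 90, Σy = 109, Σxy = 1693.8, Σx² = 2458, Σy² = 4620.84
Sxx = Σx² − (Σx)²/n = 2458 − 2025 = 433
Sxy = Σxy − (Σx)(Σy)/n = 1693.8 − 2452.5 = -758.7
Syy = Σy² − (Σy)²/n = 4620.84 − 2970.25 = 1650.59
R² = Sxy²/(Sxx·Syy) = (-758.7)²/(433·1650.59) = 0.805403

0.805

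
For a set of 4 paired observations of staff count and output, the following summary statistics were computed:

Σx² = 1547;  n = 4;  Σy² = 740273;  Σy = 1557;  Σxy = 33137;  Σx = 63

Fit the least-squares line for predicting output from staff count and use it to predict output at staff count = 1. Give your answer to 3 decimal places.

160.210

Sxx = Σx² − (Σx)²/n = 1547 − 992.25 = 554.75
Sxy = Σxy − (Σx)(Σy)/n = 33137 − 24522.75 = 8614.25
b = Sxy/Sxx = 8614.25/554.75 = 15.528166
a = ȳ − b·x̄ = 389.25 − 15.528166·15.75 = 144.681388
ŷ(1) = a + b·1 = 144.681388 + 15.528166·1 = 160.209554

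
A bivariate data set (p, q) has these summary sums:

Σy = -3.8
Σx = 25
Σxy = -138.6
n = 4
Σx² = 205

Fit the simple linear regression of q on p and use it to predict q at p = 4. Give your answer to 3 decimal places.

4.351

Sxx = Σx² − (Σx)²/n = 205 − 156.25 = 48.75
Sxy = Σxy − (Σx)(Σy)/n = -138.6 − (-23.75) = -114.85
b = Sxy/Sxx = -114.85/48.75 = -2.355897
a = ȳ − b·x̄ = -0.95 − (-2.355897)·6.25 = 13.774359
ŷ(4) = a + b·4 = 13.774359 + (-2.355897)·4 = 4.350769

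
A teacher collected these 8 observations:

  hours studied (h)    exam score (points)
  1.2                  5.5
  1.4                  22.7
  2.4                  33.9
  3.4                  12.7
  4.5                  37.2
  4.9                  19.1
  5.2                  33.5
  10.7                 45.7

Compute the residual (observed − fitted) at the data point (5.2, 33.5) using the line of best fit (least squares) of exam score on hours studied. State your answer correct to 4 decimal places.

4.1343

n = 8, Σx = 33.7, Σy = 210.3, Σxy = 1087.1, Σx² = 206.51
Sxx = Σx² − (Σx)²/n = 206.51 − 141.96125 = 64.54875
Sxy = Σxy − (Σx)(Σy)/n = 1087.1 − 885.88875 = 201.21125
b = Sxy/Sxx = 201.21125/64.54875 = 3.117198
a = ȳ − b·x̄ = 26.2875 − 3.117198·4.2125 = 13.156302
ŷ(5.2) = 13.156302 + 3.117198·5.2 = 29.365733
residual = y − ŷ = 33.5 − 29.365733 = 4.134267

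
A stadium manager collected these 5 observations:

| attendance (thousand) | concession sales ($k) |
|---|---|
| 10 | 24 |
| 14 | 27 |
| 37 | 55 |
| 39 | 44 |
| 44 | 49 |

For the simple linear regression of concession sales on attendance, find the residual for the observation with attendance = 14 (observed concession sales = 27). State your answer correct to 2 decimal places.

n = 5, Σx = 144, Σy = 199, Σxy = 6525, Σx² = 5122
Sxx = Σx² − (Σx)²/n = 5122 − 4147.2 = 974.8
Sxy = Σxy − (Σx)(Σy)/n = 6525 − 5731.2 = 793.8
b = Sxy/Sxx = 793.8/974.8 = 0.814321
a = ȳ − b·x̄ = 39.8 − 0.814321·28.8 = 16.347558
ŷ(14) = 16.347558 + 0.814321·14 = 27.748051
residual = y − ŷ = 27 − 27.748051 = -0.748051

-0.75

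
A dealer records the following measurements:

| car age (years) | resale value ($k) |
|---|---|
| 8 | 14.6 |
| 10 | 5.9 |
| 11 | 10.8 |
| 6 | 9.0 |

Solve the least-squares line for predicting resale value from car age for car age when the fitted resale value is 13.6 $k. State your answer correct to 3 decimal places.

n = 4, Σx = 35, Σy = 40.3, Σxy = 348.6, Σx² = 321
Sxx = Σx² − (Σx)²/n = 321 − 306.25 = 14.75
Sxy = Σxy − (Σx)(Σy)/n = 348.6 − 352.625 = -4.025
b = Sxy/Sxx = -4.025/14.75 = -0.272881
a = ȳ − b·x̄ = 10.075 − (-0.272881)·8.75 = 12.462712
Set a + b·x = 13.6: x = (13.6 − 12.462712) / (-0.272881) = -4.167702

-4.168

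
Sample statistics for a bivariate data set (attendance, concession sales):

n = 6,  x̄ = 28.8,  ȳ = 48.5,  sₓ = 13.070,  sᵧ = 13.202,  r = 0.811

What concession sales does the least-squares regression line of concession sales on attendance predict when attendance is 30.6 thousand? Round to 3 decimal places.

49.975

b = r · sᵧ/sₓ = 0.811 · 13.202/13.07 = 0.819191
a = ȳ − b·x̄ = 48.5 − 0.819191·28.8 = 24.907309
ŷ(30.6) = a + b·30.6 = 24.907309 + 0.819191·30.6 = 49.974543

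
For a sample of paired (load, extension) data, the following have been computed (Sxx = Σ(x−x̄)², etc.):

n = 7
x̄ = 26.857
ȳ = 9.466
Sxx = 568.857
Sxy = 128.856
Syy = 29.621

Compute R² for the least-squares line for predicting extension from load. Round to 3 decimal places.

R² = Sxy²/(Sxx·Syy) = (128.856)²/(568.857·29.621) = 0.985386

0.985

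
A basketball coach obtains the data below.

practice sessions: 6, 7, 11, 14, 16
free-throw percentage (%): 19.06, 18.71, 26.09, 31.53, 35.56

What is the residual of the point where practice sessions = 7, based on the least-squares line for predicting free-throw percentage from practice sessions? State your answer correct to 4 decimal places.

n = 5, Σx = 54, Σy = 130.95, Σxy = 1542.7, Σx² = 658
Sxx = Σx² − (Σx)²/n = 658 − 583.2 = 74.8
Sxy = Σxy − (Σx)(Σy)/n = 1542.7 − 1414.26 = 128.44
b = Sxy/Sxx = 128.44/74.8 = 1.717112
a = ȳ − b·x̄ = 26.19 − 1.717112·10.8 = 7.645187
ŷ(7) = 7.645187 + 1.717112·7 = 19.664973
residual = y − ŷ = 18.71 − 19.664973 = -0.954973

-0.9550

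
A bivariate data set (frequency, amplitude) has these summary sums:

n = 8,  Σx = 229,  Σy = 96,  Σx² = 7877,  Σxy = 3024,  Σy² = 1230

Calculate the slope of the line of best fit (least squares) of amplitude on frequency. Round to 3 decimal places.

0.209

Sxx = Σx² − (Σx)²/n = 7877 − 6555.125 = 1321.875
Sxy = Σxy − (Σx)(Σy)/n = 3024 − 2748 = 276
b = Sxy/Sxx = 276/1321.875 = 0.208794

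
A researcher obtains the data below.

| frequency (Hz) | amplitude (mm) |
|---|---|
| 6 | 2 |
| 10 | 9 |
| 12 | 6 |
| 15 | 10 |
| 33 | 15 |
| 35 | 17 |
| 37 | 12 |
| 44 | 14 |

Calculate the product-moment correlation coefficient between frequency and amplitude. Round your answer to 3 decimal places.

n = 8, Σx = 192, Σy = 85, Σxy = 2474, Σx² = 6124, Σy² = 1075
Sxx = Σx² − (Σx)²/n = 6124 − 4608 = 1516
Sxy = Σxy − (Σx)(Σy)/n = 2474 − 2040 = 434
Syy = Σy² − (Σy)²/n = 1075 − 903.125 = 171.875
r = Sxy/√(Sxx·Syy) = 434/√(260562.5) = 434/510.453230 = 0.850225

0.850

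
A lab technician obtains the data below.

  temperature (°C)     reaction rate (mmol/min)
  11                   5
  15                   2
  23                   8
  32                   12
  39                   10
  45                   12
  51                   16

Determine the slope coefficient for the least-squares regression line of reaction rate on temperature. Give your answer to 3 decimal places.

n = 7, Σx = 216, Σy = 65, Σxy = 2399, Σx² = 8046
Sxx = Σx² − (Σx)²/n = 8046 − 6665.142857 = 1380.857143
Sxy = Σxy − (Σx)(Σy)/n = 2399 − 2005.714286 = 393.285714
b = Sxy/Sxx = 393.285714/1380.857143 = 0.284813

0.285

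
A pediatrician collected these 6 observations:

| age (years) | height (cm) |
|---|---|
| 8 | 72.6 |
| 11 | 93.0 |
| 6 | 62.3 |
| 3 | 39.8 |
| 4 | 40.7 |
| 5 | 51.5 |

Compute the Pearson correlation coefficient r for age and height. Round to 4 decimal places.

n = 6, Σx = 37, Σy = 359.9, Σxy = 2517.3, Σx² = 271, Σy² = 23693.83
Sxx = Σx² − (Σx)²/n = 271 − 228.166667 = 42.833333
Sxy = Σxy − (Σx)(Σy)/n = 2517.3 − 2219.383333 = 297.916667
Syy = Σy² − (Σy)²/n = 23693.83 − 21588.001667 = 2105.828333
r = Sxy/√(Sxx·Syy) = 297.916667/√(90199.646944) = 297.916667/300.332561 = 0.991956

0.9920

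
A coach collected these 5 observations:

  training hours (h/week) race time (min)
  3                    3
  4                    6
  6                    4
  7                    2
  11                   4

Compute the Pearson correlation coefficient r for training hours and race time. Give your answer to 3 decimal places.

-0.152

n = 5, Σx = 31, Σy = 19, Σxy = 115, Σx² = 231, Σy² = 81
Sxx = Σx² − (Σx)²/n = 231 − 192.2 = 38.8
Sxy = Σxy − (Σx)(Σy)/n = 115 − 117.8 = -2.8
Syy = Σy² − (Σy)²/n = 81 − 72.2 = 8.8
r = Sxy/√(Sxx·Syy) = -2.8/√(341.44) = -2.8/18.478095 = -0.151531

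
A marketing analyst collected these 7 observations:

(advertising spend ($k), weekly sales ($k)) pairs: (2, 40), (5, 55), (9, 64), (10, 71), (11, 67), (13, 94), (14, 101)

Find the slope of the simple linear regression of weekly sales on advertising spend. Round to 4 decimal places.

n = 7, Σx = 64, Σy = 492, Σxy = 5014, Σx² = 696
Sxx = Σx² − (Σx)²/n = 696 − 585.142857 = 110.857143
Sxy = Σxy − (Σx)(Σy)/n = 5014 − 4498.285714 = 515.714286
b = Sxy/Sxx = 515.714286/110.857143 = 4.652062

4.6521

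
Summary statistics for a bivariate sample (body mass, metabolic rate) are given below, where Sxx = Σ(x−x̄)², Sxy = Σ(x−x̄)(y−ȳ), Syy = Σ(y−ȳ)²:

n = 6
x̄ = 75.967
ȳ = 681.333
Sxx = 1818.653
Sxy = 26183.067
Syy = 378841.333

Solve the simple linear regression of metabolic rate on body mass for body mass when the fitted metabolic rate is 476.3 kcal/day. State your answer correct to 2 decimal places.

b = Sxy/Sxx = 26183.067/1818.653 = 14.396956
a = ȳ − b·x̄ = 681.333 − 14.396956·75.967 = -412.360547
Set a + b·x = 476.3: x = (476.3 − (-412.360547)) / 14.396956 = 61.725587

61.73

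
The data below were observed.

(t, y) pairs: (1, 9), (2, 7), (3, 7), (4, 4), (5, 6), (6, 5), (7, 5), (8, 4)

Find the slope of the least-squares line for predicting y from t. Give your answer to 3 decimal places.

n = 8, Σx = 36, Σy = 47, Σxy = 187, Σx² = 204
Sxx = Σx² − (Σx)²/n = 204 − 162 = 42
Sxy = Σxy − (Σx)(Σy)/n = 187 − 211.5 = -24.5
b = Sxy/Sxx = -24.5/42 = -0.583333

-0.583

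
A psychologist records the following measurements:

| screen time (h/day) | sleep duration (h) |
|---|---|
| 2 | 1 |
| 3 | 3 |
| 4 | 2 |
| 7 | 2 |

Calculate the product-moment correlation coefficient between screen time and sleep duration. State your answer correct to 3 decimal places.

n = 4, Σx = 16, Σy = 8, Σxy = 33, Σx² = 78, Σy² = 18
Sxx = Σx² − (Σx)²/n = 78 − 64 = 14
Sxy = Σxy − (Σx)(Σy)/n = 33 − 32 = 1
Syy = Σy² − (Σy)²/n = 18 − 16 = 2
r = Sxy/√(Sxx·Syy) = 1/√(28) = 1/5.291503 = 0.188982

0.189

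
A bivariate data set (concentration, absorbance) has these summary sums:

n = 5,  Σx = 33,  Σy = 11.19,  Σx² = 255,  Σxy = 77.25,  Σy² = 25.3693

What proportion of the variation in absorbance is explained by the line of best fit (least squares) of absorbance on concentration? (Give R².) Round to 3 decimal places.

Sxx = Σx² − (Σx)²/n = 255 − 217.8 = 37.2
Sxy = Σxy − (Σx)(Σy)/n = 77.25 − 73.854 = 3.396
Syy = Σy² − (Σy)²/n = 25.3693 − 25.04322 = 0.32608
R² = Sxy²/(Sxx·Syy) = (3.396)²/(37.2·0.32608) = 0.950754

0.951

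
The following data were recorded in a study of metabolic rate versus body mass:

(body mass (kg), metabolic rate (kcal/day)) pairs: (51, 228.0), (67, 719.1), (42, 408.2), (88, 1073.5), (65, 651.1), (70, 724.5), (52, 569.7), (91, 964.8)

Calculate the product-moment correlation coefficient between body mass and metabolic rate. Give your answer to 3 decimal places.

0.920

n = 8, Σx = 526, Σy = 5338.9, Σxy = 381877.8, Σx² = 36708, Σy² = 4092346.89
Sxx = Σx² − (Σx)²/n = 36708 − 34584.5 = 2123.5
Sxy = Σxy − (Σx)(Σy)/n = 381877.8 − 351032.675 = 30845.125
Syy = Σy² − (Σy)²/n = 4092346.89 − 3562981.65125 = 529365.23875
r = Sxy/√(Sxx·Syy) = 30845.125/√(1124107084.485625) = 30845.125/33527.706222 = 0.919989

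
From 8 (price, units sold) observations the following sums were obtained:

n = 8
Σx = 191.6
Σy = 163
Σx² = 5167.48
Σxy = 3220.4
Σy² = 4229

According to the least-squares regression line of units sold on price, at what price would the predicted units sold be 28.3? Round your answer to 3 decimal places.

17.240

Sxx = Σx² − (Σx)²/n = 5167.48 − 4588.82 = 578.66
Sxy = Σxy − (Σx)(Σy)/n = 3220.4 − 3903.85 = -683.45
b = Sxy/Sxx = -683.45/578.66 = -1.181091
a = ȳ − b·x̄ = 20.375 − (-1.181091)·23.95 = 48.662125
Set a + b·x = 28.3: x = (28.3 − 48.662125) / (-1.181091) = 17.240101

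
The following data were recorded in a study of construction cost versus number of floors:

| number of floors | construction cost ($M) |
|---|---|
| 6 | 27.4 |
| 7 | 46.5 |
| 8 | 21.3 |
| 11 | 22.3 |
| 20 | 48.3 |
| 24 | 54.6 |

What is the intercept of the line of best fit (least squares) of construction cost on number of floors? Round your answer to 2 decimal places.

19.29

n = 6, Σx = 76, Σy = 220.4, Σxy = 3182, Σx² = 1246
Sxx = Σx² − (Σx)²/n = 1246 − 962.666667 = 283.333333
Sxy = Σxy − (Σx)(Σy)/n = 3182 − 2791.733333 = 390.266667
b = Sxy/Sxx = 390.266667/283.333333 = 1.377412
a = ȳ − b·x̄ = 36.733333 − 1.377412·12.666667 = 19.286118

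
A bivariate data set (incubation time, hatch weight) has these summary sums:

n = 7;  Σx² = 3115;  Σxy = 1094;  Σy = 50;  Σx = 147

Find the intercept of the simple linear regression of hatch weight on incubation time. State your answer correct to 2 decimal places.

-25.86

Sxx = Σx² − (Σx)²/n = 3115 − 3087 = 28
Sxy = Σxy − (Σx)(Σy)/n = 1094 − 1050 = 44
b = Sxy/Sxx = 44/28 = 1.571429
a = ȳ − b·x̄ = 7.142857 − 1.571429·21 = -25.857143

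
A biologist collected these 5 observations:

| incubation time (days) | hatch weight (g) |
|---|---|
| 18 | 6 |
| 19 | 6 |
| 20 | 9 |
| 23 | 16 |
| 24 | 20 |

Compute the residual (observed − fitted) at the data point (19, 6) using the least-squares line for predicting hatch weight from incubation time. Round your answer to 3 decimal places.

-1.075

n = 5, Σx = 104, Σy = 57, Σxy = 1250, Σx² = 2190
Sxx = Σx² − (Σx)²/n = 2190 − 2163.2 = 26.8
Sxy = Σxy − (Σx)(Σy)/n = 1250 − 1185.6 = 64.4
b = Sxy/Sxx = 64.4/26.8 = 2.402985
a = ȳ − b·x̄ = 11.4 − 2.402985·20.8 = -38.582090
ŷ(19) = -38.582090 + 2.402985·19 = 7.074627
residual = y − ŷ = 6 − 7.074627 = -1.074627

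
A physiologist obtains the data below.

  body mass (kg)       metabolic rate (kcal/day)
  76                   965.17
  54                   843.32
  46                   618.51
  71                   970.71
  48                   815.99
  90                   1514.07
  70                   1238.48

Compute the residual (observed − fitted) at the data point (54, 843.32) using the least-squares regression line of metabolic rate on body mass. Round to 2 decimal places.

n = 7, Σx = 455, Σy = 6966.25, Σxy = 478391.49, Σx² = 31153
Sxx = Σx² − (Σx)²/n = 31153 − 29575 = 1578
Sxy = Σxy − (Σx)(Σy)/n = 478391.49 − 452806.25 = 25585.24
b = Sxy/Sxx = 25585.24/1578 = 16.213714
a = ȳ − b·x̄ = 995.178571 − 16.213714·65 = -58.712810
ŷ(54) = -58.712810 + 16.213714·54 = 816.827722
residual = y − ŷ = 843.32 − 816.827722 = 26.492278

26.49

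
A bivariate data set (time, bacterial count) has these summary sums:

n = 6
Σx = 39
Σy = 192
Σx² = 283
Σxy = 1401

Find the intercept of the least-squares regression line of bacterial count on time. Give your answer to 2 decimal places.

Sxx = Σx² − (Σx)²/n = 283 − 253.5 = 29.5
Sxy = Σxy − (Σx)(Σy)/n = 1401 − 1248 = 153
b = Sxy/Sxx = 153/29.5 = 5.186441
a = ȳ − b·x̄ = 32 − 5.186441·6.5 = -1.711864

-1.71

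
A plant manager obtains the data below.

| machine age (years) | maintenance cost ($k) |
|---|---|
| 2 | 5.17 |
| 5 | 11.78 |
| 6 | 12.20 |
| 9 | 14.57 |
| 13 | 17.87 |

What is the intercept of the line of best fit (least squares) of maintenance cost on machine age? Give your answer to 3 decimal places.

4.843

n = 5, Σx = 35, Σy = 61.59, Σxy = 505.88, Σx² = 315
Sxx = Σx² − (Σx)²/n = 315 − 245 = 70
Sxy = Σxy − (Σx)(Σy)/n = 505.88 − 431.13 = 74.75
b = Sxy/Sxx = 74.75/70 = 1.067857
a = ȳ − b·x̄ = 12.318 − 1.067857·7 = 4.843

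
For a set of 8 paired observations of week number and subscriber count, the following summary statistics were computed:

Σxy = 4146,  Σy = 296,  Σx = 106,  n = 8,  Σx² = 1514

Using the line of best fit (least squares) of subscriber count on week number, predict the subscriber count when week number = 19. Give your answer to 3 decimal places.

Sxx = Σx² − (Σx)²/n = 1514 − 1404.5 = 109.5
Sxy = Σxy − (Σx)(Σy)/n = 4146 − 3922 = 224
b = Sxy/Sxx = 224/109.5 = 2.045662
a = ȳ − b·x̄ = 37 − 2.045662·13.25 = 9.894977
ŷ(19) = a + b·19 = 9.894977 + 2.045662·19 = 48.762557

48.763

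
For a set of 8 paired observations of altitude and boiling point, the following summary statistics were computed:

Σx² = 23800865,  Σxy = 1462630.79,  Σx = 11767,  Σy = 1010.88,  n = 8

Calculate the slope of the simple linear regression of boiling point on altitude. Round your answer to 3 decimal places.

Sxx = Σx² − (Σx)²/n = 23800865 − 17307786.125 = 6493078.875
Sxy = Σxy − (Σx)(Σy)/n = 1462630.79 − 1486878.12 = -24247.33
b = Sxy/Sxx = -24247.33/6493078.875 = -0.003734

-0.004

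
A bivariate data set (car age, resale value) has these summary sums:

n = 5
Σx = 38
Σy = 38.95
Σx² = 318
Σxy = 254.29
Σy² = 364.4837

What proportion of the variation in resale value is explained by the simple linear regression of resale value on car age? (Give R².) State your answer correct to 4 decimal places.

Sxx = Σx² − (Σx)²/n = 318 − 288.8 = 29.2
Sxy = Σxy − (Σx)(Σy)/n = 254.29 − 296.02 = -41.73
Syy = Σy² − (Σy)²/n = 364.4837 − 303.4205 = 61.0632
R² = Sxy²/(Sxx·Syy) = (-41.73)²/(29.2·61.0632) = 0.976640

0.9766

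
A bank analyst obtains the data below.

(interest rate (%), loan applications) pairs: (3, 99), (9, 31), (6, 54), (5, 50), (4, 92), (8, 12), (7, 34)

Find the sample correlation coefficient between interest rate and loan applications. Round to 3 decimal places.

n = 7, Σx = 42, Σy = 372, Σxy = 1852, Σx² = 280, Σy² = 25942
Sxx = Σx² − (Σx)²/n = 280 − 252 = 28
Sxy = Σxy − (Σx)(Σy)/n = 1852 − 2232 = -380
Syy = Σy² − (Σy)²/n = 25942 − 19769.142857 = 6172.857143
r = Sxy/√(Sxx·Syy) = -380/√(172840) = -380/415.740304 = -0.914032

-0.914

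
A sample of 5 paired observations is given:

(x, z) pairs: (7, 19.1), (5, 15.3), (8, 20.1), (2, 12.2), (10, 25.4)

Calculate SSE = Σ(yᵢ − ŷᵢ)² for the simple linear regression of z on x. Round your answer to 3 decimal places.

n = 5, Σx = 32, Σy = 92.1, Σxy = 649.4, Σx² = 242, Σy² = 1796.91
Sxx = Σx² − (Σx)²/n = 242 − 204.8 = 37.2
Sxy = Σxy − (Σx)(Σy)/n = 649.4 − 589.44 = 59.96
Syy = Σy² − (Σy)²/n = 1796.91 − 1696.482 = 100.428
b = Sxy/Sxx = 59.96/37.2 = 1.611828
SSE = Syy − b·Sxy = 100.428 − 1.611828·59.96 = 3.782796

3.783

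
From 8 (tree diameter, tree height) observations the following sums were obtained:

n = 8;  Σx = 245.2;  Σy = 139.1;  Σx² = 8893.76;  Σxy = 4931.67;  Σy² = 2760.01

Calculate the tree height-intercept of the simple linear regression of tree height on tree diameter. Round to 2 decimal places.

Sxx = Σx² − (Σx)²/n = 8893.76 − 7515.38 = 1378.38
Sxy = Σxy − (Σx)(Σy)/n = 4931.67 − 4263.415 = 668.255
b = Sxy/Sxx = 668.255/1378.38 = 0.484812
a = ȳ − b·x̄ = 17.3875 − 0.484812·30.65 = 2.528016

2.53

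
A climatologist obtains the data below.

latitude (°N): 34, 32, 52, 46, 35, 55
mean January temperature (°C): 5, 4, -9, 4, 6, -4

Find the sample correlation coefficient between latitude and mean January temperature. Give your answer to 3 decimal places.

-0.826

n = 6, Σx = 254, Σy = 6, Σxy = 4, Σx² = 11250, Σy² = 190
Sxx = Σx² − (Σx)²/n = 11250 − 10752.666667 = 497.333333
Sxy = Σxy − (Σx)(Σy)/n = 4 − 254 = -250
Syy = Σy² − (Σy)²/n = 190 − 6 = 184
r = Sxy/√(Sxx·Syy) = -250/√(91509.333333) = -250/302.505096 = -0.826432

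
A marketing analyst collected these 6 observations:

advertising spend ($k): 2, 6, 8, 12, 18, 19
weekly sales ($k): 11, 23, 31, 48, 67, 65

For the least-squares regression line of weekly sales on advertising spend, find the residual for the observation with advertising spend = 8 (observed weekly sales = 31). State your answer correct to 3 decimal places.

n = 6, Σx = 65, Σy = 245, Σxy = 3425, Σx² = 933
Sxx = Σx² − (Σx)²/n = 933 − 704.166667 = 228.833333
Sxy = Σxy − (Σx)(Σy)/n = 3425 − 2654.166667 = 770.833333
b = Sxy/Sxx = 770.833333/228.833333 = 3.368536
a = ȳ − b·x̄ = 40.833333 − 3.368536·10.833333 = 4.340859
ŷ(8) = 4.340859 + 3.368536·8 = 31.289148
residual = y − ŷ = 31 − 31.289148 = -0.289148

-0.289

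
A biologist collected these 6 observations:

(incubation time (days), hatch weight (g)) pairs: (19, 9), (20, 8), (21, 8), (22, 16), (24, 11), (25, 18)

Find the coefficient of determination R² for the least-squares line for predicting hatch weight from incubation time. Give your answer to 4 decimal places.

n = 6, Σx = 131, Σy = 70, Σxy = 1565, Σx² = 2887, Σy² = 910
Sxx = Σx² − (Σx)²/n = 2887 − 2860.166667 = 26.833333
Sxy = Σxy − (Σx)(Σy)/n = 1565 − 1528.333333 = 36.666667
Syy = Σy² − (Σy)²/n = 910 − 816.666667 = 93.333333
R² = Sxy²/(Sxx·Syy) = (36.666667)²/(26.833333·93.333333) = 0.536823

0.5368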